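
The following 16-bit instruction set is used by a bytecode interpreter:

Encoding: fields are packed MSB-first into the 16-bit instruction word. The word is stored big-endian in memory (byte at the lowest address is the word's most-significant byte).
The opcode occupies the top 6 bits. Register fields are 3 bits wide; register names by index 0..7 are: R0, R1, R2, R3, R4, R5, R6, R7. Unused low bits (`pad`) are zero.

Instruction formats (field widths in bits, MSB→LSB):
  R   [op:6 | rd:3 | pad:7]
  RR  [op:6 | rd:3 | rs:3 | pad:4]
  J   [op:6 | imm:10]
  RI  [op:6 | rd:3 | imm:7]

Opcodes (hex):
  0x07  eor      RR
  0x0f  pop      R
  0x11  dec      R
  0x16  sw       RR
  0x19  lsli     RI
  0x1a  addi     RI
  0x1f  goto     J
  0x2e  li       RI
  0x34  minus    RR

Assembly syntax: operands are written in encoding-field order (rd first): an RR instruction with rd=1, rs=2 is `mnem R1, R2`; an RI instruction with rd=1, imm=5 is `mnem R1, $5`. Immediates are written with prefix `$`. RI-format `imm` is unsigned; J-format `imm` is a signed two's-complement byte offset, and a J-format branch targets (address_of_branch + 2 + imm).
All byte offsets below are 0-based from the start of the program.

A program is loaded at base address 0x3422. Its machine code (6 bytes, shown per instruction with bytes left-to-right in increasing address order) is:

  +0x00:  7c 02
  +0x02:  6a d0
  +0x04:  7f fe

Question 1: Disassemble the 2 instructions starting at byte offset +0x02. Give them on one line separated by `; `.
off 0x02: read 6a d0 as big → 0x6ad0
  op=0x6ad0>>10=0x1a ⇒ addi (RI)
  rd: (w>>7)&0x7=0x5 → R5
  imm: (w>>0)&0x7f=0x50 → $80
off 0x04: read 7f fe as big → 0x7ffe
  op=0x7ffe>>10=0x1f ⇒ goto (J)
  imm: (w>>0)&0x3ff=0x3fe (s10→-2) → $-2

addi R5, $80; goto $-2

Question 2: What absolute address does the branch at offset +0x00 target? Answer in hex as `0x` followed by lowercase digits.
0x3426

[00] 7c 02 → 0x7c02
  op=0x7c02>>10=0x1f ⇒ goto (J)
  imm@[9:0]=0x2 ⇒ $2
  target = base 0x3422 + off 0x00 + 2 + imm 2 = 0x3426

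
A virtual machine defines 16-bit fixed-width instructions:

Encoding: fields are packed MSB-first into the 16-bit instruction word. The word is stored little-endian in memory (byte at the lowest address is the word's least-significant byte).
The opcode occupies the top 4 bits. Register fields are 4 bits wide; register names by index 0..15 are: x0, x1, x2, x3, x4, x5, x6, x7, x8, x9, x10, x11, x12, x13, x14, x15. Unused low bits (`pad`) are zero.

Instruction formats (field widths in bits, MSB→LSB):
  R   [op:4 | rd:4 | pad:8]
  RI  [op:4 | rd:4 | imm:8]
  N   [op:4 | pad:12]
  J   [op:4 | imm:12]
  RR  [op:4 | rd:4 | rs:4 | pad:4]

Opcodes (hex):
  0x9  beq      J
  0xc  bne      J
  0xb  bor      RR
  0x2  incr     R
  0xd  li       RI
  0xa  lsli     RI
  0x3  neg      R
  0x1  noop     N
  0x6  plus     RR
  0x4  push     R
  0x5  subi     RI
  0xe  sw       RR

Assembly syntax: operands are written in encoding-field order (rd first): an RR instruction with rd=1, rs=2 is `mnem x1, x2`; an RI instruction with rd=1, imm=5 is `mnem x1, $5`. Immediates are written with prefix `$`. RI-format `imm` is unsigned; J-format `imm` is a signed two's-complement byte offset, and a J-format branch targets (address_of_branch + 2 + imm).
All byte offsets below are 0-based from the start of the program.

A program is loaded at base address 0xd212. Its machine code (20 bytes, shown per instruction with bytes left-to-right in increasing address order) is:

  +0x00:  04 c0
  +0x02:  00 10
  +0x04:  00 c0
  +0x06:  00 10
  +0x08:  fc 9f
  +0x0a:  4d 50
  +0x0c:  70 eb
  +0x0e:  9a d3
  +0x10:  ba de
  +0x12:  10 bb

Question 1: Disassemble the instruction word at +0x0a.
[0a] 4d 50 → 0x504d
  op=0x504d>>12=0x5 ⇒ subi (RI)
  rd: (w>>8)&0xf=0x0 → x0
  imm: (w>>0)&0xff=0x4d → $77

subi x0, $77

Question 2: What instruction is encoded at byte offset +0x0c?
sw x11, x7

@+0c  little-endian(70 eb) = 0xeb70
  top 4b → 0xe → sw [RR]
  [11:8] rd=11 = x11
  [7:4] rs=7 = x7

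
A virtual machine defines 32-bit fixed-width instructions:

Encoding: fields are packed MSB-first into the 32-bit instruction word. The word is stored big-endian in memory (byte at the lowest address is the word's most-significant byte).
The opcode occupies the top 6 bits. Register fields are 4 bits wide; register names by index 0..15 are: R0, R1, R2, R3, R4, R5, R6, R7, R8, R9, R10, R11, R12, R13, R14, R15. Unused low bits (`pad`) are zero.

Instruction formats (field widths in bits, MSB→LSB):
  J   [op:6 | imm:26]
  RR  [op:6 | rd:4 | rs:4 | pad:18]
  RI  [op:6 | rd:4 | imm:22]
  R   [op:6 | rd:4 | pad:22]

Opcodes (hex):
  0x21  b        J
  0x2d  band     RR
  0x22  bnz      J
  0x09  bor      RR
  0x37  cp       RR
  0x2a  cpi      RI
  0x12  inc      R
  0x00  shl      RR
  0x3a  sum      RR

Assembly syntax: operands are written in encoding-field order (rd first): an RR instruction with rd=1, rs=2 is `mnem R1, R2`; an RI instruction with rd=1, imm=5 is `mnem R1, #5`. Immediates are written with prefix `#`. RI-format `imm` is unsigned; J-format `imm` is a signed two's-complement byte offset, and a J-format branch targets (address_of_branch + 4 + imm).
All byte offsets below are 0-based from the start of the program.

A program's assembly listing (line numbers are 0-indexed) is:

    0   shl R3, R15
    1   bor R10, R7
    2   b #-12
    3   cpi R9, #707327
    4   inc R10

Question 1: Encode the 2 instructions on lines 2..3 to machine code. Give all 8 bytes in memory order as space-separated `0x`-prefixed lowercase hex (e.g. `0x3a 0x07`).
0x87 0xff 0xff 0xf4 0xaa 0x4a 0xca 0xff

line 2 (b): pack op=0x21:6|imm=-12:26 = 0x87fffff4; big→ 87 ff ff f4
line 3 (cpi): pack op=0x2a:6|rd=9:4|imm=707327:22 = 0xaa4acaff; big→ aa 4a ca ff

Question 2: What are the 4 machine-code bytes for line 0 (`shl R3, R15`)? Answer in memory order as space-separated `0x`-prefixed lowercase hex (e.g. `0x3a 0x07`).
line 0 (shl): pack op=0x0:6|rd=3:4|rs=15:4|pad=0:18 = 0x00fc0000; big→ 00 fc 00 00

0x00 0xfc 0x00 0x00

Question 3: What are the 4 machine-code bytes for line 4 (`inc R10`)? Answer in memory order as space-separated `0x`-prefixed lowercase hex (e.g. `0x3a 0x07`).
4. inc fields op=0x12:6|rd=10:4|pad=0:22 → word 4a800000h → 4a 80 00 00

0x4a 0x80 0x00 0x00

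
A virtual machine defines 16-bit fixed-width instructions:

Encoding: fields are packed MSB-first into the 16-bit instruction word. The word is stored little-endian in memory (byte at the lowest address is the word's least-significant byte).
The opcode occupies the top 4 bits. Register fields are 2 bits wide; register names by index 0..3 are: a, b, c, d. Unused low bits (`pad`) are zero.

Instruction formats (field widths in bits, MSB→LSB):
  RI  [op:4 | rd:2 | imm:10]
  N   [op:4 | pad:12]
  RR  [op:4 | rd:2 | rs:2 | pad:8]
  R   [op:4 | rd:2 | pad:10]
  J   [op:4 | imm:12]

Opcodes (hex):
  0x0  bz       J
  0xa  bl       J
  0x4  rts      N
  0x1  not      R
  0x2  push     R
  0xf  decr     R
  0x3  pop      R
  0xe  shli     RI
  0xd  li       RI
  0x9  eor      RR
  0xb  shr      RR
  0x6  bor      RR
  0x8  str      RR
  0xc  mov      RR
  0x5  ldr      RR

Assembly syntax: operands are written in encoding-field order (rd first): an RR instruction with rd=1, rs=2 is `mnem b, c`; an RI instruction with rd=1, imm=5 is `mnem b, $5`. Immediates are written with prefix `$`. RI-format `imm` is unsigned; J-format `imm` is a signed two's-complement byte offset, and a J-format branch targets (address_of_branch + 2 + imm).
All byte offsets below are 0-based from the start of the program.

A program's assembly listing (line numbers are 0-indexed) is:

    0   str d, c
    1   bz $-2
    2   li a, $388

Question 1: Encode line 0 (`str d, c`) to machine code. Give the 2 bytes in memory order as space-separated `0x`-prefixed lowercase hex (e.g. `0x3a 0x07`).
0x00 0x8e

L0: str op=0x8:4|rd=3:2|rs=2:2|pad=0:8 ⇒ 0x8e00 ⇒ little 00 8e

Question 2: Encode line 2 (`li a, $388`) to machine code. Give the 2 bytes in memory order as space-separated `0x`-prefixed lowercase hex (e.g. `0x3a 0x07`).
0x84 0xd1

L2: li op=0xd:4|rd=0:2|imm=388:10 ⇒ 0xd184 ⇒ little 84 d1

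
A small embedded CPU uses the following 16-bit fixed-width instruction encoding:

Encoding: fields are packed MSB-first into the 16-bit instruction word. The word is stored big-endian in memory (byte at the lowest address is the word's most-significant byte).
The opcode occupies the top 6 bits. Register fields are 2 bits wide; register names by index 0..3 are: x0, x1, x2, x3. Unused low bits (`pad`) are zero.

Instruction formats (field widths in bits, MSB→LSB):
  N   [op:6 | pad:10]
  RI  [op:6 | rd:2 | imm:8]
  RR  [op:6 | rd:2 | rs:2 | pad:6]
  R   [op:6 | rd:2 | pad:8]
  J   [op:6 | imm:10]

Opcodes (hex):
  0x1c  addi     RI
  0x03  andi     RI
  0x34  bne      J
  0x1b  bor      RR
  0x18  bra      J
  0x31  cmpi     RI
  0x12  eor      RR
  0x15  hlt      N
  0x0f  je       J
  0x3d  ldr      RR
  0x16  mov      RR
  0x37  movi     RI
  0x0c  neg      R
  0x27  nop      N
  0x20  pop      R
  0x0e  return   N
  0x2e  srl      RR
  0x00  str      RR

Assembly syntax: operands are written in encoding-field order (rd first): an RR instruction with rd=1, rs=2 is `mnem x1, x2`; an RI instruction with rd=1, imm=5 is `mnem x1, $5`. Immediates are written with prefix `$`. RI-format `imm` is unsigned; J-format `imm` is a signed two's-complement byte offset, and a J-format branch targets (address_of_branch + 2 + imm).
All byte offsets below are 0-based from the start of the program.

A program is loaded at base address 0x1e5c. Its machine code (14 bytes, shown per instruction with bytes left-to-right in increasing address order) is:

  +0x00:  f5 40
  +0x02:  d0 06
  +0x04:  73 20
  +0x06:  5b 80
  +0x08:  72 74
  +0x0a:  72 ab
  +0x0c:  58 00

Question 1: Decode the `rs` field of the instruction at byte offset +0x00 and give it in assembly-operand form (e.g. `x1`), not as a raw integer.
x1

off 0x00: read f5 40 as big → 0xf540
  top 6b → 0x3d → ldr [RR]
  [9:8] rd=1 = x1
  [7:6] rs=1 = x1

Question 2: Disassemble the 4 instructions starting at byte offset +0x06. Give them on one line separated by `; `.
[06] 5b 80 → 0x5b80
  top 6b → 0x16 → mov [RR]
  rd: (w>>8)&0x3=0x3 → x3
  rs: (w>>6)&0x3=0x2 → x2
[08] 72 74 → 0x7274
  top 6b → 0x1c → addi [RI]
  rd: (w>>8)&0x3=0x2 → x2
  imm: (w>>0)&0xff=0x74 → $116
[0a] 72 ab → 0x72ab
  top 6b → 0x1c → addi [RI]
  rd: (w>>8)&0x3=0x2 → x2
  imm: (w>>0)&0xff=0xab → $171
[0c] 58 00 → 0x5800
  top 6b → 0x16 → mov [RR]
  rd: (w>>8)&0x3=0x0 → x0
  rs: (w>>6)&0x3=0x0 → x0

mov x3, x2; addi x2, $116; addi x2, $171; mov x0, x0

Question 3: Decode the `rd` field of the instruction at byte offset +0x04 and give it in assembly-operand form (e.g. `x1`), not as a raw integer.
x3

+0x04: 73 20 ⇒ word 0x7320 (big)
  top 6b → 0x1c → addi [RI]
  rd: (w>>8)&0x3=0x3 → x3
  imm: (w>>0)&0xff=0x20 → $32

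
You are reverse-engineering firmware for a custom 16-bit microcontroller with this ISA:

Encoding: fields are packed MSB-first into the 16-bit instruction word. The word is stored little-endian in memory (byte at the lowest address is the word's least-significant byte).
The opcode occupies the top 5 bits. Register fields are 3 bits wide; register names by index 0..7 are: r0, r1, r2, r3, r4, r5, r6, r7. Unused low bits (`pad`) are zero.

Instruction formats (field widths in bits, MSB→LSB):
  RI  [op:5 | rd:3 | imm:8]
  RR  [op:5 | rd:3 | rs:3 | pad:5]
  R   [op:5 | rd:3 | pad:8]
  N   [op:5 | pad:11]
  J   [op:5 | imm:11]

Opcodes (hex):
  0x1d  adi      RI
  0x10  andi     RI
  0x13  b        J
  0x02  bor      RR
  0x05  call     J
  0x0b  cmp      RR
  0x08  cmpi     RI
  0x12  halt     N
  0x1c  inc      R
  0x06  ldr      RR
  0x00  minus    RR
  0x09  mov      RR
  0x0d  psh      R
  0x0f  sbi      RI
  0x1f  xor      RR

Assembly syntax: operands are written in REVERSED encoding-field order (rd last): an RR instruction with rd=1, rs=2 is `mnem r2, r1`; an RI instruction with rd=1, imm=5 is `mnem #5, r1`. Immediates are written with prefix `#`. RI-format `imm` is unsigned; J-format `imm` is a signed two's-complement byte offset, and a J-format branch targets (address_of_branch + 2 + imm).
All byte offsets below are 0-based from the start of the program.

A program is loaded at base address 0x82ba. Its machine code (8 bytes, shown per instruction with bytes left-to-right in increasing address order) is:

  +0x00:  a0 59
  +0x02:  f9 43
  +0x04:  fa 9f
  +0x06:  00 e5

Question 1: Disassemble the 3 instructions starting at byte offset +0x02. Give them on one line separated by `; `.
+0x02: f9 43 ⇒ word 0x43f9 (little)
  top 5b → 0x8 → cmpi [RI]
  [10:8] rd=3 = r3
  [7:0] imm=249 = #249
+0x04: fa 9f ⇒ word 0x9ffa (little)
  top 5b → 0x13 → b [J]
  [10:0] imm=2042 (s11→-6) = #-6
+0x06: 00 e5 ⇒ word 0xe500 (little)
  top 5b → 0x1c → inc [R]
  [10:8] rd=5 = r5

cmpi #249, r3; b #-6; inc r5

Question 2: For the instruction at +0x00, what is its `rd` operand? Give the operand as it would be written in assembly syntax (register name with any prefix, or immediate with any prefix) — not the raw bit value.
@+00  little-endian(a0 59) = 0x59a0
  op=0x59a0>>11=0xb ⇒ cmp (RR)
  [10:8] rd=1 = r1
  [7:5] rs=5 = r5

r1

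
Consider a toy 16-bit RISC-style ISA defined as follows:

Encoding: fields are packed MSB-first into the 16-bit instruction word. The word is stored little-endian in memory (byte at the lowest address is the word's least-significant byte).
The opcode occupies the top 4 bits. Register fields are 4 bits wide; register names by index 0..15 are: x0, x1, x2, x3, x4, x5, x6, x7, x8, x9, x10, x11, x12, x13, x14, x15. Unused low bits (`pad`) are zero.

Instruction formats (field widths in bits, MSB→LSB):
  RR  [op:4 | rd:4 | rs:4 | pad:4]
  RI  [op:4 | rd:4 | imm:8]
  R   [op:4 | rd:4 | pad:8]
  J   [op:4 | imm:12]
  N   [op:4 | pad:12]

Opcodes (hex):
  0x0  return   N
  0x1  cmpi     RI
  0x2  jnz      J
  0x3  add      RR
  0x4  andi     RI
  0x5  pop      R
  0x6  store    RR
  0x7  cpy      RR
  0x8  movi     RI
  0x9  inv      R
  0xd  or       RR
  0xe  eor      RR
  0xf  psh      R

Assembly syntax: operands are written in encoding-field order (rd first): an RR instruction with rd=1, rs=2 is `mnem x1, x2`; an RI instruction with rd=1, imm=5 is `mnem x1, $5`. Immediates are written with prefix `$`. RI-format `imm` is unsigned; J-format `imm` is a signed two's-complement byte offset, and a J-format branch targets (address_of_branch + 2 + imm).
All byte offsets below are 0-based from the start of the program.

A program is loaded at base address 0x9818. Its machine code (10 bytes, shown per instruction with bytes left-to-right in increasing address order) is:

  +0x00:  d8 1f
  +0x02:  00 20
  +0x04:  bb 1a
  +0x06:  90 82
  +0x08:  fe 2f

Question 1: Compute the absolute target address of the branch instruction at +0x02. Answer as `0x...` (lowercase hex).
0x981c

off 0x02: read 00 20 as little → 0x2000
  top 4b → 0x2 → jnz [J]
  imm@[11:0]=0x0 ⇒ $0
  target = base 0x9818 + off 0x02 + 2 + imm 0 = 0x981c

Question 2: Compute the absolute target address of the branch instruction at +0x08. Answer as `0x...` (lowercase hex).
0x9820

off 0x08: read fe 2f as little → 0x2ffe
  op=0x2ffe>>12=0x2 ⇒ jnz (J)
  [11:0] imm=4094 (s12→-2) = $-2
  target = base 0x9818 + off 0x08 + 2 + imm -2 = 0x9820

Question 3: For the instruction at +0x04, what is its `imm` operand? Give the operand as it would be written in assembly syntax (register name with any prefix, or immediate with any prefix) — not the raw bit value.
$187

+0x04: bb 1a ⇒ word 0x1abb (little)
  top 4b → 0x1 → cmpi [RI]
  [11:8] rd=10 = x10
  [7:0] imm=187 = $187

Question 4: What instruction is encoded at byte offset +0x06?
movi x2, $144

@+06  little-endian(90 82) = 0x8290
  op=0x8290>>12=0x8 ⇒ movi (RI)
  rd: (w>>8)&0xf=0x2 → x2
  imm: (w>>0)&0xff=0x90 → $144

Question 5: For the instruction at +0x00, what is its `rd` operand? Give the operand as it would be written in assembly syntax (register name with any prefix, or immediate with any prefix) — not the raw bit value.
@+00  little-endian(d8 1f) = 0x1fd8
  opcode bits[15:12]=0x1: cmpi/RI
  [11:8] rd=15 = x15
  [7:0] imm=216 = $216

x15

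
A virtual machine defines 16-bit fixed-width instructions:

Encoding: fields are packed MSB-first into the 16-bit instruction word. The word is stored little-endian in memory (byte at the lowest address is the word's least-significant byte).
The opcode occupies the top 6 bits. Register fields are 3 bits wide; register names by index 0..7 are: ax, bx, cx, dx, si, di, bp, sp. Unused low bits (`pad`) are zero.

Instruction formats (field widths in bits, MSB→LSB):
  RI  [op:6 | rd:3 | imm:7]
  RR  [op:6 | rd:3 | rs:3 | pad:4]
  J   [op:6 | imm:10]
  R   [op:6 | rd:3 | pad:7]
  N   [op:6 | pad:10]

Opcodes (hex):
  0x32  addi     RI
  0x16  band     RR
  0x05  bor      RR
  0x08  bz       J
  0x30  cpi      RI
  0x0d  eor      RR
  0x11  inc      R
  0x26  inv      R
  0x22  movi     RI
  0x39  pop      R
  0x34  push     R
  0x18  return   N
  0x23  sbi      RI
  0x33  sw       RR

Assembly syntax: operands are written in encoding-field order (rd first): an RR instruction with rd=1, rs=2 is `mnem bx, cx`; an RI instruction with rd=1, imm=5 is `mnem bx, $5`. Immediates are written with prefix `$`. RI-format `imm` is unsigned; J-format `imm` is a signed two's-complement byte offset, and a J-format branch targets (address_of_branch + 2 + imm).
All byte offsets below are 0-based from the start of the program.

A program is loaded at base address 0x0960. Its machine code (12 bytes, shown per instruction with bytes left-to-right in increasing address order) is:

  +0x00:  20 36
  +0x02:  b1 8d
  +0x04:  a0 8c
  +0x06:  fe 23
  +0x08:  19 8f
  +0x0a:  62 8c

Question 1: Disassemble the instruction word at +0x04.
sbi bx, $32

@+04  little-endian(a0 8c) = 0x8ca0
  op=0x8ca0>>10=0x23 ⇒ sbi (RI)
  rd@[9:7]=0x1 ⇒ bx
  imm@[6:0]=0x20 ⇒ $32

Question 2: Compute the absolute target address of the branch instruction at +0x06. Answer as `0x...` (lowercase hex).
[06] fe 23 → 0x23fe
  op=0x23fe>>10=0x8 ⇒ bz (J)
  imm: (w>>0)&0x3ff=0x3fe (s10→-2) → $-2
  target = base 0x0960 + off 0x06 + 2 + imm -2 = 0x0966

0x0966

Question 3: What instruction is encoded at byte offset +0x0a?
@+0a  little-endian(62 8c) = 0x8c62
  opcode bits[15:10]=0x23: sbi/RI
  rd@[9:7]=0x0 ⇒ ax
  imm@[6:0]=0x62 ⇒ $98

sbi ax, $98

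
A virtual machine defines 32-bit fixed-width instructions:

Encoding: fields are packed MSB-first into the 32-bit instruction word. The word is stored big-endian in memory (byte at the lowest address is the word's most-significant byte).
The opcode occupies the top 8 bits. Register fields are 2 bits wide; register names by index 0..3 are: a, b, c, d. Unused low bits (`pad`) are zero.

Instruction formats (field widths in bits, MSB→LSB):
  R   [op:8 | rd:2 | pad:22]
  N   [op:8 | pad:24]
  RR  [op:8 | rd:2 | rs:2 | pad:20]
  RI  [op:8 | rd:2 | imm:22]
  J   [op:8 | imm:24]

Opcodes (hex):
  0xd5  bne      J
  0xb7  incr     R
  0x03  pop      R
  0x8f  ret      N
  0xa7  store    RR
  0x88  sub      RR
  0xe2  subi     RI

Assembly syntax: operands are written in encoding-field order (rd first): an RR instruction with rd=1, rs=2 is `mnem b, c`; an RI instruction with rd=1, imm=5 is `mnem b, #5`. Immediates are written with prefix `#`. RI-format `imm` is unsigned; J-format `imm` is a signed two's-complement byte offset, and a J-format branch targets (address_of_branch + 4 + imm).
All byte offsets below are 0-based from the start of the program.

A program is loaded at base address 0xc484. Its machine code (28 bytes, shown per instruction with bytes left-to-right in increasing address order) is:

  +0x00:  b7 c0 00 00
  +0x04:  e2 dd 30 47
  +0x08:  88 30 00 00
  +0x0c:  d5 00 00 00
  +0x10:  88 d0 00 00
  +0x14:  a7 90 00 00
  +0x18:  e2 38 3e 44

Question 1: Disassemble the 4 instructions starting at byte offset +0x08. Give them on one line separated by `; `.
sub a, d; bne #0; sub d, b; store c, b

+0x08: 88 30 00 00 ⇒ word 0x88300000 (big)
  opcode bits[31:24]=0x88: sub/RR
  [23:22] rd=0 = a
  [21:20] rs=3 = d
+0x0c: d5 00 00 00 ⇒ word 0xd5000000 (big)
  opcode bits[31:24]=0xd5: bne/J
  [23:0] imm=0 = #0
+0x10: 88 d0 00 00 ⇒ word 0x88d00000 (big)
  opcode bits[31:24]=0x88: sub/RR
  [23:22] rd=3 = d
  [21:20] rs=1 = b
+0x14: a7 90 00 00 ⇒ word 0xa7900000 (big)
  opcode bits[31:24]=0xa7: store/RR
  [23:22] rd=2 = c
  [21:20] rs=1 = b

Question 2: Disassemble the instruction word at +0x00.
incr d

@+00  big-endian(b7 c0 00 00) = 0xb7c00000
  op=0xb7c00000>>24=0xb7 ⇒ incr (R)
  [23:22] rd=3 = d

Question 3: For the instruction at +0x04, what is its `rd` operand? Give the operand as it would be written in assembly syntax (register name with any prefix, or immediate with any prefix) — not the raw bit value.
d

+0x04: e2 dd 30 47 ⇒ word 0xe2dd3047 (big)
  opcode bits[31:24]=0xe2: subi/RI
  [23:22] rd=3 = d
  [21:0] imm=1912903 = #1912903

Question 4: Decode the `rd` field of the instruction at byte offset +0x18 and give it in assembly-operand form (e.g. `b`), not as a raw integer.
a

off 0x18: read e2 38 3e 44 as big → 0xe2383e44
  op=0xe2383e44>>24=0xe2 ⇒ subi (RI)
  rd@[23:22]=0x0 ⇒ a
  imm@[21:0]=0x383e44 ⇒ #3685956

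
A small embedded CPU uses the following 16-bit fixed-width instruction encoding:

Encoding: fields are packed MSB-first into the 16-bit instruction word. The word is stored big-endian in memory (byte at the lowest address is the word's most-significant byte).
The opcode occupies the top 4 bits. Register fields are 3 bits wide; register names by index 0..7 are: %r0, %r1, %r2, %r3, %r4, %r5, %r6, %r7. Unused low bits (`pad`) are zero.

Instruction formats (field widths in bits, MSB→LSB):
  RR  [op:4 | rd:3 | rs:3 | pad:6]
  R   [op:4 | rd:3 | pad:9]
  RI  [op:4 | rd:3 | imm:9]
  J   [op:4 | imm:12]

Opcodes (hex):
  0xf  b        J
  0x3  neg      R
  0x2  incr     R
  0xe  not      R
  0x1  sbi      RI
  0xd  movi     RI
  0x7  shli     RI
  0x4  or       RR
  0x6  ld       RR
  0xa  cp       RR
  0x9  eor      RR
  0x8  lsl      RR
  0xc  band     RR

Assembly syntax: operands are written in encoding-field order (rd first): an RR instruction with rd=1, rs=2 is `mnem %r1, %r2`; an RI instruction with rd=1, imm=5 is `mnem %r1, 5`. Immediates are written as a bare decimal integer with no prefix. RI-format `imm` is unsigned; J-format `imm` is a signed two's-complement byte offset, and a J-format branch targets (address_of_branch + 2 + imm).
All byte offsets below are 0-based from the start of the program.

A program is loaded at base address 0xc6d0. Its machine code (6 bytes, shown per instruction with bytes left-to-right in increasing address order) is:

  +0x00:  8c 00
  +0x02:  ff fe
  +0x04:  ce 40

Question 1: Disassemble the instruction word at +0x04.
band %r7, %r1

[04] ce 40 → 0xce40
  opcode bits[15:12]=0xc: band/RR
  [11:9] rd=7 = %r7
  [8:6] rs=1 = %r1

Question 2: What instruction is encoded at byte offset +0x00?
lsl %r6, %r0

[00] 8c 00 → 0x8c00
  op=0x8c00>>12=0x8 ⇒ lsl (RR)
  rd@[11:9]=0x6 ⇒ %r6
  rs@[8:6]=0x0 ⇒ %r0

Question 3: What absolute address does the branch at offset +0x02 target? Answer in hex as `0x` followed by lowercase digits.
@+02  big-endian(ff fe) = 0xfffe
  opcode bits[15:12]=0xf: b/J
  imm@[11:0]=0xffe (s12→-2) ⇒ -2
  target = base 0xc6d0 + off 0x02 + 2 + imm -2 = 0xc6d2

0xc6d2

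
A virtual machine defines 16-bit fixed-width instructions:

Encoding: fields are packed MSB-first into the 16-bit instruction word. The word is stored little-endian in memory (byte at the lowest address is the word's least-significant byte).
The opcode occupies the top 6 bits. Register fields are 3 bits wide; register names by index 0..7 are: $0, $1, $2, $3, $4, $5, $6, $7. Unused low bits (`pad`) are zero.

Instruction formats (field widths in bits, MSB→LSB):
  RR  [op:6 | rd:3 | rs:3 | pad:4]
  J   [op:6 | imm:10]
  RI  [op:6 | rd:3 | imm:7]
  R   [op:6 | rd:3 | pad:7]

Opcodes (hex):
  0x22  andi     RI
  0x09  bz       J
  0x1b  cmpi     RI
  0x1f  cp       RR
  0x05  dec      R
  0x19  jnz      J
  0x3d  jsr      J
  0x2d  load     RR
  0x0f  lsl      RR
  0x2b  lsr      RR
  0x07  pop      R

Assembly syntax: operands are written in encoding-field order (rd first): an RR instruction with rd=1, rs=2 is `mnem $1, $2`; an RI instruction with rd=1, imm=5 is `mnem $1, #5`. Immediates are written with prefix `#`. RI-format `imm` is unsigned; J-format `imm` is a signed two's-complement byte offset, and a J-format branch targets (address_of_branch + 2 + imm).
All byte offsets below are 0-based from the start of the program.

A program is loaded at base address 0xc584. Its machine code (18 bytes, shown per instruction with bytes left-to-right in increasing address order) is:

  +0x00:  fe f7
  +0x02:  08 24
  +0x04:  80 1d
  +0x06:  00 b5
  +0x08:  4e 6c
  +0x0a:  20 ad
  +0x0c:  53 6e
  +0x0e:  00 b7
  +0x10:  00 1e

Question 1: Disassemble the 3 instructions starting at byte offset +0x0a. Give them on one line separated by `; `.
off 0x0a: read 20 ad as little → 0xad20
  opcode bits[15:10]=0x2b: lsr/RR
  rd@[9:7]=0x2 ⇒ $2
  rs@[6:4]=0x2 ⇒ $2
off 0x0c: read 53 6e as little → 0x6e53
  opcode bits[15:10]=0x1b: cmpi/RI
  rd@[9:7]=0x4 ⇒ $4
  imm@[6:0]=0x53 ⇒ #83
off 0x0e: read 00 b7 as little → 0xb700
  opcode bits[15:10]=0x2d: load/RR
  rd@[9:7]=0x6 ⇒ $6
  rs@[6:4]=0x0 ⇒ $0

lsr $2, $2; cmpi $4, #83; load $6, $0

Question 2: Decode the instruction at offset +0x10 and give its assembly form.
+0x10: 00 1e ⇒ word 0x1e00 (little)
  opcode bits[15:10]=0x7: pop/R
  rd@[9:7]=0x4 ⇒ $4

pop $4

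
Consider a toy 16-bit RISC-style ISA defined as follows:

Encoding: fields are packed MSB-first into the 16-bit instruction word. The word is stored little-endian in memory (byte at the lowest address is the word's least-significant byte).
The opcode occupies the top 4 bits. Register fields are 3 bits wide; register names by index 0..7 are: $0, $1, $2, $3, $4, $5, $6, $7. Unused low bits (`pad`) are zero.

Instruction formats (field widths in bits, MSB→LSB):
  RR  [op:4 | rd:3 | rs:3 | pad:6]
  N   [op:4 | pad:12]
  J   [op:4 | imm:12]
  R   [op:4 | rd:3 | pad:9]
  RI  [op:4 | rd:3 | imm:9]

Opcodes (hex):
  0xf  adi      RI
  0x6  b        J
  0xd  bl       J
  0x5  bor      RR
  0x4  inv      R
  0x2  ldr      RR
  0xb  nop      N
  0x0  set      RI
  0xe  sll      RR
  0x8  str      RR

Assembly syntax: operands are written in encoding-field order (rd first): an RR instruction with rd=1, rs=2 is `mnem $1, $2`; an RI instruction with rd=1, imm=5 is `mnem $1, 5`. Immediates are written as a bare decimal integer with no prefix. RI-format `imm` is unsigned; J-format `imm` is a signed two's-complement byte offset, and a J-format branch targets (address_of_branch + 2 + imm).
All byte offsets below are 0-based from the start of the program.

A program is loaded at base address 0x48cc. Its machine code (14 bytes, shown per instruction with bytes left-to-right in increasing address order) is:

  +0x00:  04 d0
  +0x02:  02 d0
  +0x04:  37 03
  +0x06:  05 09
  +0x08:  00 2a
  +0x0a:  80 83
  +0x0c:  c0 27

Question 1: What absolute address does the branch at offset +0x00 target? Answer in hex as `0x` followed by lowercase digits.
0x48d2

+0x00: 04 d0 ⇒ word 0xd004 (little)
  top 4b → 0xd → bl [J]
  imm: (w>>0)&0xfff=0x4 → 4
  target = base 0x48cc + off 0x00 + 2 + imm 4 = 0x48d2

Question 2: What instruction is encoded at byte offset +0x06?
@+06  little-endian(05 09) = 0x0905
  top 4b → 0x0 → set [RI]
  [11:9] rd=4 = $4
  [8:0] imm=261 = 261

set $4, 261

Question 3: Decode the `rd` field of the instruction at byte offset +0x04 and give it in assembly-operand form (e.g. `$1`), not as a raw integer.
off 0x04: read 37 03 as little → 0x0337
  opcode bits[15:12]=0x0: set/RI
  [11:9] rd=1 = $1
  [8:0] imm=311 = 311

$1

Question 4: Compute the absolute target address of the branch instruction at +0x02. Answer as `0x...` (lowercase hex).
0x48d2

@+02  little-endian(02 d0) = 0xd002
  top 4b → 0xd → bl [J]
  [11:0] imm=2 = 2
  target = base 0x48cc + off 0x02 + 2 + imm 2 = 0x48d2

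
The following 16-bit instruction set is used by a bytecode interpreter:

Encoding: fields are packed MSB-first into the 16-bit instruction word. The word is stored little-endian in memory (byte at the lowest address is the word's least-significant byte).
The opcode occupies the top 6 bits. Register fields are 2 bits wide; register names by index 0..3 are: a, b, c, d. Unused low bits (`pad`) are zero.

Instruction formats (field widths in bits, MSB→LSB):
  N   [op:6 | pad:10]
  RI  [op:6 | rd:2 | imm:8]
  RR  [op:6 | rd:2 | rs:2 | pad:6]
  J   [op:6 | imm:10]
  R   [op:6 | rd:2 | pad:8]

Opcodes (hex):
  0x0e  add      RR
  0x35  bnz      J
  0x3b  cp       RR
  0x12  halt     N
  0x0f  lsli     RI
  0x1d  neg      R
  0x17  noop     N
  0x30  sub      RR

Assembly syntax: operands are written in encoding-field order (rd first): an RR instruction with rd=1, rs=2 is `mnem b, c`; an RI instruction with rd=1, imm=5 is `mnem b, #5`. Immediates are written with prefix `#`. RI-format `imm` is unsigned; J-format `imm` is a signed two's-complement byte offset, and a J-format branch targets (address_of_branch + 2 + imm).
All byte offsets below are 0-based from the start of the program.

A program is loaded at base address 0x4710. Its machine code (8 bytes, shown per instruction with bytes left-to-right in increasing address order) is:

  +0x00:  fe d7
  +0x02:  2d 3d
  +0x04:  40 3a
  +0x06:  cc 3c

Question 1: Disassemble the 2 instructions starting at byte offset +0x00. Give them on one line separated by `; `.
bnz #-2; lsli b, #45

@+00  little-endian(fe d7) = 0xd7fe
  opcode bits[15:10]=0x35: bnz/J
  imm@[9:0]=0x3fe (s10→-2) ⇒ #-2
@+02  little-endian(2d 3d) = 0x3d2d
  opcode bits[15:10]=0xf: lsli/RI
  rd@[9:8]=0x1 ⇒ b
  imm@[7:0]=0x2d ⇒ #45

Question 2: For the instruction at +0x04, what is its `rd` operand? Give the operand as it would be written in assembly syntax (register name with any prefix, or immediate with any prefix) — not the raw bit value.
c

[04] 40 3a → 0x3a40
  top 6b → 0xe → add [RR]
  rd: (w>>8)&0x3=0x2 → c
  rs: (w>>6)&0x3=0x1 → b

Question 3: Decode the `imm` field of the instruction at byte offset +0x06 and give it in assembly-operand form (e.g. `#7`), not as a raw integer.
#204

off 0x06: read cc 3c as little → 0x3ccc
  top 6b → 0xf → lsli [RI]
  rd: (w>>8)&0x3=0x0 → a
  imm: (w>>0)&0xff=0xcc → #204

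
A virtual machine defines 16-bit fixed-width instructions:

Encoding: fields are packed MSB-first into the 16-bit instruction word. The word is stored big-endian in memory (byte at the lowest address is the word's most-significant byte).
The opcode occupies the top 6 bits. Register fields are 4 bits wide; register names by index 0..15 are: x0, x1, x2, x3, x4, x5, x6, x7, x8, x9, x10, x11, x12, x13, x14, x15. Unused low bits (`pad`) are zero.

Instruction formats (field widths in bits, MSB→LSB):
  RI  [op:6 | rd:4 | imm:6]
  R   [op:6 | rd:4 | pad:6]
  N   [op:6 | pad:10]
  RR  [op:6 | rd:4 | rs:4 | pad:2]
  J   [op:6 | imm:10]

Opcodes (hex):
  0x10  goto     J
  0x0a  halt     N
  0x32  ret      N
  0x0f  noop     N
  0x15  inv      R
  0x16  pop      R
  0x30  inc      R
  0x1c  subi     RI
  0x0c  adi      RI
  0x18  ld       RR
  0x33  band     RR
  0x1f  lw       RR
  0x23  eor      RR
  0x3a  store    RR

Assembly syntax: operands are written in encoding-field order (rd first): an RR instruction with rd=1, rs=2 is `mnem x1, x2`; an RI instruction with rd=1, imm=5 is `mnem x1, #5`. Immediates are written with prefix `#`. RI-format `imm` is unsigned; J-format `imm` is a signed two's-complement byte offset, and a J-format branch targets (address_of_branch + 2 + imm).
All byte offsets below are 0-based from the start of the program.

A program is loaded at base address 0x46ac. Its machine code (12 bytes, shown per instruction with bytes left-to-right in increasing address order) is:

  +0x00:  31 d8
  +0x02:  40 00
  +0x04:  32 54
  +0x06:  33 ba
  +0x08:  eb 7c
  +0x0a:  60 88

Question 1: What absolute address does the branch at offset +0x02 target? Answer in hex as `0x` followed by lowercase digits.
0x46b0

@+02  big-endian(40 00) = 0x4000
  op=0x4000>>10=0x10 ⇒ goto (J)
  imm: (w>>0)&0x3ff=0x0 → #0
  target = base 0x46ac + off 0x02 + 2 + imm 0 = 0x46b0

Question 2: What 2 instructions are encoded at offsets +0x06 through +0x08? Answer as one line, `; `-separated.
adi x14, #58; store x13, x15

off 0x06: read 33 ba as big → 0x33ba
  opcode bits[15:10]=0xc: adi/RI
  rd: (w>>6)&0xf=0xe → x14
  imm: (w>>0)&0x3f=0x3a → #58
off 0x08: read eb 7c as big → 0xeb7c
  opcode bits[15:10]=0x3a: store/RR
  rd: (w>>6)&0xf=0xd → x13
  rs: (w>>2)&0xf=0xf → x15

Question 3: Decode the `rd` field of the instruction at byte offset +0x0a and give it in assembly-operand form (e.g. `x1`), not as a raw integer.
x2

@+0a  big-endian(60 88) = 0x6088
  op=0x6088>>10=0x18 ⇒ ld (RR)
  rd@[9:6]=0x2 ⇒ x2
  rs@[5:2]=0x2 ⇒ x2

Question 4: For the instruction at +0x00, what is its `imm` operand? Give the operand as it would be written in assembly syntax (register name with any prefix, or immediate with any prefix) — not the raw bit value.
off 0x00: read 31 d8 as big → 0x31d8
  top 6b → 0xc → adi [RI]
  rd@[9:6]=0x7 ⇒ x7
  imm@[5:0]=0x18 ⇒ #24

#24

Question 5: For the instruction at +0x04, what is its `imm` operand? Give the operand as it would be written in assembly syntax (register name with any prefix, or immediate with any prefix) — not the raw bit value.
[04] 32 54 → 0x3254
  opcode bits[15:10]=0xc: adi/RI
  rd@[9:6]=0x9 ⇒ x9
  imm@[5:0]=0x14 ⇒ #20

#20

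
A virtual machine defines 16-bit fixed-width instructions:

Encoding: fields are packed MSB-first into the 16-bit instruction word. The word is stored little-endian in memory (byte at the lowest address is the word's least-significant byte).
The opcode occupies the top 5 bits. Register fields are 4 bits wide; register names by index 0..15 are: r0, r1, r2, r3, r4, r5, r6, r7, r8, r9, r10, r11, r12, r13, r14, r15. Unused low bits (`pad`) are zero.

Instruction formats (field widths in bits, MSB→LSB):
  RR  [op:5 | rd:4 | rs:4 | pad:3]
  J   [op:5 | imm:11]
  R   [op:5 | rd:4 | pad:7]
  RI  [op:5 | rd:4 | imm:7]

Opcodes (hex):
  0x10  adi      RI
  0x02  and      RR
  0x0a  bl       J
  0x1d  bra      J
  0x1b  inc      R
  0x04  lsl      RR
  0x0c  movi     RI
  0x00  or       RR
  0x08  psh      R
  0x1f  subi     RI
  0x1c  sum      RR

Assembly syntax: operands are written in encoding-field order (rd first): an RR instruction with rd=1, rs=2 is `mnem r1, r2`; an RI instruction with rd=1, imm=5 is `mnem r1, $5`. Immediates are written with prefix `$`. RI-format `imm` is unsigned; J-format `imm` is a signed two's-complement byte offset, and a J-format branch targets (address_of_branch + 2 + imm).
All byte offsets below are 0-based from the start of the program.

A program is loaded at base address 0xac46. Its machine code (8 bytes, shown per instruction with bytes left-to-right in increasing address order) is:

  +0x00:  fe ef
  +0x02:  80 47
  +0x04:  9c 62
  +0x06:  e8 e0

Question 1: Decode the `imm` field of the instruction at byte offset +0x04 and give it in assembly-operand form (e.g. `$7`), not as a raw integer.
$28

off 0x04: read 9c 62 as little → 0x629c
  top 5b → 0xc → movi [RI]
  rd: (w>>7)&0xf=0x5 → r5
  imm: (w>>0)&0x7f=0x1c → $28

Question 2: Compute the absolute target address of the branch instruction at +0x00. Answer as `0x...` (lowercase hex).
+0x00: fe ef ⇒ word 0xeffe (little)
  op=0xeffe>>11=0x1d ⇒ bra (J)
  imm@[10:0]=0x7fe (s11→-2) ⇒ $-2
  target = base 0xac46 + off 0x00 + 2 + imm -2 = 0xac46

0xac46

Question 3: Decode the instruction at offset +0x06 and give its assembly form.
sum r1, r13

@+06  little-endian(e8 e0) = 0xe0e8
  top 5b → 0x1c → sum [RR]
  rd: (w>>7)&0xf=0x1 → r1
  rs: (w>>3)&0xf=0xd → r13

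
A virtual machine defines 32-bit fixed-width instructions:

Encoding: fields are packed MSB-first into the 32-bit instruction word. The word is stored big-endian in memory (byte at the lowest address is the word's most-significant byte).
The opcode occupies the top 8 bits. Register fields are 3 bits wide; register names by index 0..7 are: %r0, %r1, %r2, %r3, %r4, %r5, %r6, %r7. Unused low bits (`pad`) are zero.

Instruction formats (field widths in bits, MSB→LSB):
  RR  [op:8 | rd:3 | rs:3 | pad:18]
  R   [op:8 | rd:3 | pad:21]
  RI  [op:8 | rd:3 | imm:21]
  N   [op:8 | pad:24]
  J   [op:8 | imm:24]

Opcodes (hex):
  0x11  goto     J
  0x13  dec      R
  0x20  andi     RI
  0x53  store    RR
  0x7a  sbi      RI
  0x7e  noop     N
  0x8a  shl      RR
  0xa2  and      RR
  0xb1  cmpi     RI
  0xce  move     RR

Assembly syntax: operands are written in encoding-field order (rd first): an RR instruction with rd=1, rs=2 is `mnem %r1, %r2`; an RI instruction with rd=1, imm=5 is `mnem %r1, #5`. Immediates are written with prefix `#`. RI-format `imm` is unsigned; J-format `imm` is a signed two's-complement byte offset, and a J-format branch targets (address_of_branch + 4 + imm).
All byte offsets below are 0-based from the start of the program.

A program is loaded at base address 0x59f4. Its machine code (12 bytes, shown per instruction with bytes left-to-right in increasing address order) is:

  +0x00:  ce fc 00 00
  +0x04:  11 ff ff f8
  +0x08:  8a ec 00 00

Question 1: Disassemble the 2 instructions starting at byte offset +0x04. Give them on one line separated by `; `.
+0x04: 11 ff ff f8 ⇒ word 0x11fffff8 (big)
  top 8b → 0x11 → goto [J]
  [23:0] imm=16777208 (s24→-8) = #-8
+0x08: 8a ec 00 00 ⇒ word 0x8aec0000 (big)
  top 8b → 0x8a → shl [RR]
  [23:21] rd=7 = %r7
  [20:18] rs=3 = %r3

goto #-8; shl %r7, %r3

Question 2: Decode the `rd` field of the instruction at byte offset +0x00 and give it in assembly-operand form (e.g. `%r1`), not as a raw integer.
off 0x00: read ce fc 00 00 as big → 0xcefc0000
  top 8b → 0xce → move [RR]
  rd: (w>>21)&0x7=0x7 → %r7
  rs: (w>>18)&0x7=0x7 → %r7

%r7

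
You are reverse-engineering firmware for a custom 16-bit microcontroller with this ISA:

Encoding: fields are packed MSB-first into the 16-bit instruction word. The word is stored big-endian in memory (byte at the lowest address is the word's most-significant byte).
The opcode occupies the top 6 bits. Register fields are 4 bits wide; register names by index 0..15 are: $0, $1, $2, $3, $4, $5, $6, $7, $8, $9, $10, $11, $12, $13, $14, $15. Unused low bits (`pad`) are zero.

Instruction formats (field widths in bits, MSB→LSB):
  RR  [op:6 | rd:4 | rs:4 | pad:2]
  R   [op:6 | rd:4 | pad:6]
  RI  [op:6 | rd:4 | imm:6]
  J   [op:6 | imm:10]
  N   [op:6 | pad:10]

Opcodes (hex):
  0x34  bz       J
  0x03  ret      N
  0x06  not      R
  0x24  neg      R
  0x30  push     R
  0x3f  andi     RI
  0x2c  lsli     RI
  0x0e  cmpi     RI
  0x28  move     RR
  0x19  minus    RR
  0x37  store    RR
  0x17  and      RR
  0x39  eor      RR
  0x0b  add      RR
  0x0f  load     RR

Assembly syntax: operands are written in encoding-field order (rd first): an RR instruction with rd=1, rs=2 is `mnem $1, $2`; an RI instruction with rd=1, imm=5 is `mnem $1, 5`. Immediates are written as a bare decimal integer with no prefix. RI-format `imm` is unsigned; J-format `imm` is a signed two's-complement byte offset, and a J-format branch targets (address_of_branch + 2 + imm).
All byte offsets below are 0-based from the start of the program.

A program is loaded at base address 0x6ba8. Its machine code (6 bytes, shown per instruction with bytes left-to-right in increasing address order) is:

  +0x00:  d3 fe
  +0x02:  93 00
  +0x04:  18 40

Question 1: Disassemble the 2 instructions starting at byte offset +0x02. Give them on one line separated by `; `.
neg $12; not $1

+0x02: 93 00 ⇒ word 0x9300 (big)
  opcode bits[15:10]=0x24: neg/R
  [9:6] rd=12 = $12
+0x04: 18 40 ⇒ word 0x1840 (big)
  opcode bits[15:10]=0x6: not/R
  [9:6] rd=1 = $1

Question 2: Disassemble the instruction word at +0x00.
@+00  big-endian(d3 fe) = 0xd3fe
  top 6b → 0x34 → bz [J]
  imm@[9:0]=0x3fe (s10→-2) ⇒ -2

bz -2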